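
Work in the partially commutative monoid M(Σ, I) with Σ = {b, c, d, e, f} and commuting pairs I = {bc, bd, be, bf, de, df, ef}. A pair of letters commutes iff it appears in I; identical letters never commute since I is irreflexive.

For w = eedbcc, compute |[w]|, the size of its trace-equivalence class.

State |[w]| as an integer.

18

#0=e has no predecessor
#1=e depends on [0:e]
#2=d has no predecessor
#3=b has no predecessor
#4=c depends on [1:e, 2:d]
#5=c depends on [4:c]
sources: [0:e, 2:d, 3:b]
N(rest) = Σ N(rest − s) over sources s of rest; N(one piece) = 1:
  size 1 → [3]=1  [5]=1
  size 2 → [3,5]=2  [4,5]=1
  size 3 → [1,4,5]=1  [2,4,5]=1  [3,4,5]=3
  size 4 → [0,1,4,5]=1  [1,2,4,5]=2  [1,3,4,5]=4  [2,3,4,5]=4
  first=0(e) contributes 10
  first=2(d) contributes 5
  first=3(b) contributes 3
|[w]| = 18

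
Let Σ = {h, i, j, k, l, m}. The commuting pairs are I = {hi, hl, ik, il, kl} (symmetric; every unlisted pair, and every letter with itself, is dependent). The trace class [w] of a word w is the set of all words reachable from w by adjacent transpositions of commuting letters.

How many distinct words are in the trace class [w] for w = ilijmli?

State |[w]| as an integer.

#0=i has no predecessor
#1=l has no predecessor
#2=i depends on [0:i]
#3=j depends on [1:l, 2:i]
#4=m depends on [3:j]
#5=l depends on [4:m]
#6=i depends on [4:m]
sources: [0:i, 1:l]
N(rest) = Σ N(rest − s) over sources s of rest; N(one piece) = 1:
  size 1 → [5]=1  [6]=1
  size 2 → [5,6]=2
  size 3 → [4,5,6]=2
  size 4 → [3,4,5,6]=2
  size 5 → [1,3,4,5,6]=2  [2,3,4,5,6]=2
  first=0(i) contributes 4
  first=1(l) contributes 2
|[w]| = 6

6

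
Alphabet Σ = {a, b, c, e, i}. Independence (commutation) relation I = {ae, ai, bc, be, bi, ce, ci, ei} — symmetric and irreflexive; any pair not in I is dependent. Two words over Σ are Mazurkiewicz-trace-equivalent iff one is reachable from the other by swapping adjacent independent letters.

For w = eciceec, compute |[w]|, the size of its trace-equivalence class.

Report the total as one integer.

140

drop 0:e onto floor
drop 1:c onto floor
drop 2:i onto floor
drop 3:c onto {1:c}
drop 4:e onto {0:e}
drop 5:e onto {4:e}
drop 6:c onto {3:c}
ground layer = {0:e, 1:c, 2:i}
drop-orders for the pieces not yet dropped (sum over which currently-grounded one goes next):
  1 to go: {2} 1  {5} 1  {6} 1
  2 to go: {2,5} 2  {2,6} 2  {3,6} 1  {4,5} 1  {5,6} 2
  3 to go: {0,4,5} 1  {1,3,6} 1  {2,3,6} 3  {2,4,5} 3  {2,5,6} 6  {3,5,6} 3  {4,5,6} 3
  4 to go: {0,2,4,5} 4  {0,4,5,6} 4  {1,2,3,6} 4  {1,3,5,6} 4  {2,3,5,6} 12  {2,4,5,6} 12  {3,4,5,6} 6
  5 to go: {0,2,4,5,6} 20  {0,3,4,5,6} 10  {1,2,3,5,6} 20  {1,3,4,5,6} 10  {2,3,4,5,6} 30
  if 0:e drops first: 60 orders
  if 1:c drops first: 60 orders
  if 2:i drops first: 20 orders
heap linearizations: 140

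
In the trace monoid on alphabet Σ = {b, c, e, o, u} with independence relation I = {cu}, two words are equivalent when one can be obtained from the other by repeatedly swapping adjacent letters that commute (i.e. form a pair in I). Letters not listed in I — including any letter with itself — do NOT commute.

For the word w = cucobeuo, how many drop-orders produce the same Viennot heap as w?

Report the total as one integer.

3

0(c) covers ∅
1(u) covers ∅
2(c) covers 0:c
3(o) covers 1:u, 2:c
4(b) covers 3:o
5(e) covers 4:b
6(u) covers 5:e
7(o) covers 6:u
floor of heap: 0:c, 1:u
completions by unplaced set U, small U first (add the entries for U minus each lowest piece of U):
  |U|=1: {7}:1
  |U|=2: {6,7}:1
  |U|=3: {5,6,7}:1
  |U|=4: {4,5,6,7}:1
  |U|=5: {3,4,5,6,7}:1
  |U|=6: {1,3,4,5,6,7}:1  {2,3,4,5,6,7}:1
  start at 0(c): 2
  start at 1(u): 1
sum over floor = 3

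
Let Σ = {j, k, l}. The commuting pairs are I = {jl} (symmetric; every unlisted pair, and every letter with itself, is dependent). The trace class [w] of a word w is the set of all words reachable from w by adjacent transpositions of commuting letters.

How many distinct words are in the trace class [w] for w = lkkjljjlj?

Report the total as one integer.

15

#0=l has no predecessor
#1=k depends on [0:l]
#2=k depends on [1:k]
#3=j depends on [2:k]
#4=l depends on [2:k]
#5=j depends on [3:j]
#6=j depends on [5:j]
#7=l depends on [4:l]
#8=j depends on [6:j]
sources: [0:l]
N(rest) = Σ N(rest − s) over sources s of rest; N(one piece) = 1:
  size 1 → [7]=1  [8]=1
  size 2 → [4,7]=1  [6,8]=1  [7,8]=2
  size 3 → [4,7,8]=3  [5,6,8]=1  [6,7,8]=3
  size 4 → [3,5,6,8]=1  [4,6,7,8]=6  [5,6,7,8]=4
  size 5 → [3,5,6,7,8]=5  [4,5,6,7,8]=10
  size 6 → [3,4,5,6,7,8]=15
  size 7 → [2,3,4,5,6,7,8]=15
  first=0(l) contributes 15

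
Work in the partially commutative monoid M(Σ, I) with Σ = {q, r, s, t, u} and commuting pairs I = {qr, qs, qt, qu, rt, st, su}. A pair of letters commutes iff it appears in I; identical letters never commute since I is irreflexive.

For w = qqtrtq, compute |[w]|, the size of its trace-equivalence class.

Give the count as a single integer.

60

#0=q has no predecessor
#1=q depends on [0:q]
#2=t has no predecessor
#3=r has no predecessor
#4=t depends on [2:t]
#5=q depends on [1:q]
sources: [0:q, 2:t, 3:r]
N(rest) = Σ N(rest − s) over sources s of rest; N(one piece) = 1:
  size 1 → [3]=1  [4]=1  [5]=1
  size 2 → [1,5]=1  [2,4]=1  [3,4]=2  [3,5]=2  [4,5]=2
  size 3 → [0,1,5]=1  [1,3,5]=3  [1,4,5]=3  [2,3,4]=3  [2,4,5]=3  [3,4,5]=6
  size 4 → [0,1,3,5]=4  [0,1,4,5]=4  [1,2,4,5]=6  [1,3,4,5]=12  [2,3,4,5]=12
  first=0(q) contributes 30
  first=2(t) contributes 20
  first=3(r) contributes 10
|[w]| = 60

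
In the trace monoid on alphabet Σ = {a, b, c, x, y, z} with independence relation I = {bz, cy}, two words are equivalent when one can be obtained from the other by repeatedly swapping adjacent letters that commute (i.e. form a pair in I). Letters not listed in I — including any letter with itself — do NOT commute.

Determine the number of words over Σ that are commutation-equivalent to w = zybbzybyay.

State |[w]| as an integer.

#0=z has no predecessor
#1=y depends on [0:z]
#2=b depends on [1:y]
#3=b depends on [2:b]
#4=z depends on [1:y]
#5=y depends on [3:b, 4:z]
#6=b depends on [5:y]
#7=y depends on [6:b]
#8=a depends on [7:y]
#9=y depends on [8:a]
sources: [0:z]
N(rest) = Σ N(rest − s) over sources s of rest; N(one piece) = 1:
  size 1 → [9]=1
  size 2 → [8,9]=1
  size 3 → [7,8,9]=1
  size 4 → [6,7,8,9]=1
  size 5 → [5,6,7,8,9]=1
  size 6 → [3,5,6,7,8,9]=1  [4,5,6,7,8,9]=1
  size 7 → [2,3,5,6,7,8,9]=1  [3,4,5,6,7,8,9]=2
  size 8 → [2,3,4,5,6,7,8,9]=3
  first=0(z) contributes 3

3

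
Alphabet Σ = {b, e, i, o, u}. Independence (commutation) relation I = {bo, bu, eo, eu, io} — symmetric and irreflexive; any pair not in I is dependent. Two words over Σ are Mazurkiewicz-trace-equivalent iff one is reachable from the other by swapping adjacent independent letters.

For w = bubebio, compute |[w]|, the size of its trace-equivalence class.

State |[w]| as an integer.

drop 0:b onto floor
drop 1:u onto floor
drop 2:b onto {0:b}
drop 3:e onto {2:b}
drop 4:b onto {3:e}
drop 5:i onto {1:u, 4:b}
drop 6:o onto {1:u}
ground layer = {0:b, 1:u}
drop-orders for the pieces not yet dropped (sum over which currently-grounded one goes next):
  1 to go: {5} 1  {6} 1
  2 to go: {4,5} 1  {5,6} 2
  3 to go: {1,5,6} 2  {3,4,5} 1  {4,5,6} 3
  4 to go: {1,4,5,6} 5  {2,3,4,5} 1  {3,4,5,6} 4
  5 to go: {0,2,3,4,5} 1  {1,3,4,5,6} 9  {2,3,4,5,6} 5
  if 0:b drops first: 14 orders
  if 1:u drops first: 6 orders
heap linearizations: 20

20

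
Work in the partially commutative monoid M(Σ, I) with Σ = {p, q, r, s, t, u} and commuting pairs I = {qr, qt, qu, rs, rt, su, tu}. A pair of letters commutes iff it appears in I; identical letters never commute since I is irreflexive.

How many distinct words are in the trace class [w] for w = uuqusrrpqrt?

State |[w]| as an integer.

drop 0:u onto floor
drop 1:u onto {0:u}
drop 2:q onto floor
drop 3:u onto {1:u}
drop 4:s onto {2:q}
drop 5:r onto {3:u}
drop 6:r onto {5:r}
drop 7:p onto {4:s, 6:r}
drop 8:q onto {7:p}
drop 9:r onto {7:p}
drop 10:t onto {7:p}
ground layer = {0:u, 2:q}
drop-orders for the pieces not yet dropped (sum over which currently-grounded one goes next):
  1 to go: {8} 1  {9} 1  {10} 1
  2 to go: {8,9} 2  {8,10} 2  {9,10} 2
  3 to go: {8,9,10} 6
  4 to go: {7,8,9,10} 6
  5 to go: {4,7,8,9,10} 6  {6,7,8,9,10} 6
  6 to go: {2,4,7,8,9,10} 6  {4,6,7,8,9,10} 12  {5,6,7,8,9,10} 6
  7 to go: {2,4,6,7,8,9,10} 18  {3,5,6,7,8,9,10} 6  {4,5,6,7,8,9,10} 18
  8 to go: {1,3,5,6,7,8,9,10} 6  {2,4,5,6,7,8,9,10} 36  {3,4,5,6,7,8,9,10} 24
  9 to go: {0,1,3,5,6,7,8,9,10} 6  {1,3,4,5,6,7,8,9,10} 30  {2,3,4,5,6,7,8,9,10} 60
  if 0:u drops first: 90 orders
  if 2:q drops first: 36 orders
heap linearizations: 126

126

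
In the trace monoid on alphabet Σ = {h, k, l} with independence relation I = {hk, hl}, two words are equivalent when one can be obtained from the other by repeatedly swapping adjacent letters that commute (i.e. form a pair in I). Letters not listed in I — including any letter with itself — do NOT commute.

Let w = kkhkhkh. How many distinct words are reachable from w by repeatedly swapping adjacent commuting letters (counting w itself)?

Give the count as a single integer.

0(k) covers ∅
1(k) covers 0:k
2(h) covers ∅
3(k) covers 1:k
4(h) covers 2:h
5(k) covers 3:k
6(h) covers 4:h
floor of heap: 0:k, 2:h
completions by unplaced set U, small U first (add the entries for U minus each lowest piece of U):
  |U|=1: {5}:1  {6}:1
  |U|=2: {3,5}:1  {4,6}:1  {5,6}:2
  |U|=3: {1,3,5}:1  {2,4,6}:1  {3,5,6}:3  {4,5,6}:3
  |U|=4: {0,1,3,5}:1  {1,3,5,6}:4  {2,4,5,6}:4  {3,4,5,6}:6
  |U|=5: {0,1,3,5,6}:5  {1,3,4,5,6}:10  {2,3,4,5,6}:10
  start at 0(k): 20
  start at 2(h): 15
sum over floor = 35

35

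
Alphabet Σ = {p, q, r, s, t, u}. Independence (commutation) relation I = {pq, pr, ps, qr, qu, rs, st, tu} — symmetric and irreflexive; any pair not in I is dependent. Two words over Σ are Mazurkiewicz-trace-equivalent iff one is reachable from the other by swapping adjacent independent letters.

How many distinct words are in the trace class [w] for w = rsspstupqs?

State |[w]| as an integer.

260

drop 0:r onto floor
drop 1:s onto floor
drop 2:s onto {1:s}
drop 3:p onto floor
drop 4:s onto {2:s}
drop 5:t onto {0:r, 3:p}
drop 6:u onto {0:r, 3:p, 4:s}
drop 7:p onto {5:t, 6:u}
drop 8:q onto {4:s, 5:t}
drop 9:s onto {6:u, 8:q}
ground layer = {0:r, 1:s, 3:p}
drop-orders for the pieces not yet dropped (sum over which currently-grounded one goes next):
  1 to go: {7} 1  {9} 1
  2 to go: {7,9} 2  {8,9} 1
  3 to go: {6,7,9} 2  {7,8,9} 3
  4 to go: {5,7,8,9} 3  {6,7,8,9} 5
  5 to go: {4,6,7,8,9} 5  {5,6,7,8,9} 8
  6 to go: {0,5,6,7,8,9} 8  {2,4,6,7,8,9} 5  {3,5,6,7,8,9} 8  {4,5,6,7,8,9} 13
  7 to go: {0,3,5,6,7,8,9} 16  {0,4,5,6,7,8,9} 21  {1,2,4,6,7,8,9} 5  {2,4,5,6,7,8,9} 18  {3,4,5,6,7,8,9} 21
  8 to go: {0,2,4,5,6,7,8,9} 39  {0,3,4,5,6,7,8,9} 58  {1,2,4,5,6,7,8,9} 23  {2,3,4,5,6,7,8,9} 39
  if 0:r drops first: 62 orders
  if 1:s drops first: 136 orders
  if 3:p drops first: 62 orders
heap linearizations: 260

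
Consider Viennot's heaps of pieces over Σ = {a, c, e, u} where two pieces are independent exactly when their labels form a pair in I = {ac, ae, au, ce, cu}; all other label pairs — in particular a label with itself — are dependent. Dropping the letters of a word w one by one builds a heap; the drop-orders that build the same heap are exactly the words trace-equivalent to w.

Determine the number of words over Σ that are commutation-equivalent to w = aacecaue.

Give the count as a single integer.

560

piece 0:a — minimal
piece 1:a rests on {0:a}
piece 2:c — minimal
piece 3:e — minimal
piece 4:c rests on {2:c}
piece 5:a rests on {1:a}
piece 6:u rests on {3:e}
piece 7:e rests on {6:u}
minimal pieces: {0:a, 2:c, 3:e}
ways to finish when only these pieces remain (= sum over removing one remaining piece with nothing left below it):
  1 left: {4}→1  {5}→1  {7}→1
  2 left: {1,5}→1  {2,4}→1  {4,5}→2  {4,7}→2  {5,7}→2  {6,7}→1
  3 left: {0,1,5}→1  {1,4,5}→3  {1,5,7}→3  {2,4,5}→3  {2,4,7}→3  {3,6,7}→1  {4,5,7}→6  {4,6,7}→3  {5,6,7}→3
  4 left: {0,1,4,5}→4  {0,1,5,7}→4  {1,2,4,5}→6  {1,4,5,7}→12  {1,5,6,7}→6  {2,4,5,7}→12  {2,4,6,7}→6  {3,4,6,7}→4  {3,5,6,7}→4  {4,5,6,7}→12
  5 left: {0,1,2,4,5}→10  {0,1,4,5,7}→20  {0,1,5,6,7}→10  {1,2,4,5,7}→30  {1,3,5,6,7}→10  {1,4,5,6,7}→30  {2,3,4,6,7}→10  {2,4,5,6,7}→30  {3,4,5,6,7}→20
  6 left: {0,1,2,4,5,7}→60  {0,1,3,5,6,7}→20  {0,1,4,5,6,7}→60  {1,2,4,5,6,7}→90  {1,3,4,5,6,7}→60  {2,3,4,5,6,7}→60
  placing 0:a first → 210 extensions
  placing 2:c first → 140 extensions
  placing 3:e first → 210 extensions
total linear extensions = 560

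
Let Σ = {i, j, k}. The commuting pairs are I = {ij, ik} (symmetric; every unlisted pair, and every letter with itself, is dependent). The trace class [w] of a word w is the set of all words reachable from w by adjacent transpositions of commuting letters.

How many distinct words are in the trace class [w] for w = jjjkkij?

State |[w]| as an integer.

7

0(j) covers ∅
1(j) covers 0:j
2(j) covers 1:j
3(k) covers 2:j
4(k) covers 3:k
5(i) covers ∅
6(j) covers 4:k
floor of heap: 0:j, 5:i
completions by unplaced set U, small U first (add the entries for U minus each lowest piece of U):
  |U|=1: {5}:1  {6}:1
  |U|=2: {4,6}:1  {5,6}:2
  |U|=3: {3,4,6}:1  {4,5,6}:3
  |U|=4: {2,3,4,6}:1  {3,4,5,6}:4
  |U|=5: {1,2,3,4,6}:1  {2,3,4,5,6}:5
  start at 0(j): 6
  start at 5(i): 1
sum over floor = 7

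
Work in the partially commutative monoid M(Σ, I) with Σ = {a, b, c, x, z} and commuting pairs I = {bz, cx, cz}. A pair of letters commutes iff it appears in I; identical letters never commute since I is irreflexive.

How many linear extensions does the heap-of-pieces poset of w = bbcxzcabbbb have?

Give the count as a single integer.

6

piece 0:b — minimal
piece 1:b rests on {0:b}
piece 2:c rests on {1:b}
piece 3:x rests on {1:b}
piece 4:z rests on {3:x}
piece 5:c rests on {2:c}
piece 6:a rests on {4:z, 5:c}
piece 7:b rests on {6:a}
piece 8:b rests on {7:b}
piece 9:b rests on {8:b}
piece 10:b rests on {9:b}
minimal pieces: {0:b}
ways to finish when only these pieces remain (= sum over removing one remaining piece with nothing left below it):
  1 left: {10}→1
  2 left: {9,10}→1
  3 left: {8,9,10}→1
  4 left: {7,8,9,10}→1
  5 left: {6,7,8,9,10}→1
  6 left: {4,6,7,8,9,10}→1  {5,6,7,8,9,10}→1
  7 left: {2,5,6,7,8,9,10}→1  {3,4,6,7,8,9,10}→1  {4,5,6,7,8,9,10}→2
  8 left: {2,4,5,6,7,8,9,10}→3  {3,4,5,6,7,8,9,10}→3
  9 left: {2,3,4,5,6,7,8,9,10}→6
  placing 0:b first → 6 extensions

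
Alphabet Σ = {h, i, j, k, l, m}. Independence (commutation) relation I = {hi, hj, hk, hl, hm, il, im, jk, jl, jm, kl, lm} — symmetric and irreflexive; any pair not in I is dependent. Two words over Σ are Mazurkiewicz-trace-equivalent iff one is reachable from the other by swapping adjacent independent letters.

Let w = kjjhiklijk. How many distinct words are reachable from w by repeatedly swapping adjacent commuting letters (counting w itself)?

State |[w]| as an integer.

540

drop 0:k onto floor
drop 1:j onto floor
drop 2:j onto {1:j}
drop 3:h onto floor
drop 4:i onto {0:k, 2:j}
drop 5:k onto {4:i}
drop 6:l onto floor
drop 7:i onto {5:k}
drop 8:j onto {7:i}
drop 9:k onto {7:i}
ground layer = {0:k, 1:j, 3:h, 6:l}
drop-orders for the pieces not yet dropped (sum over which currently-grounded one goes next):
  1 to go: {3} 1  {6} 1  {8} 1  {9} 1
  2 to go: {3,6} 2  {3,8} 2  {3,9} 2  {6,8} 2  {6,9} 2  {8,9} 2
  3 to go: {3,6,8} 6  {3,6,9} 6  {3,8,9} 6  {6,8,9} 6  {7,8,9} 2
  4 to go: {3,6,8,9} 24  {3,7,8,9} 8  {5,7,8,9} 2  {6,7,8,9} 8
  5 to go: {3,5,7,8,9} 10  {3,6,7,8,9} 40  {4,5,7,8,9} 2  {5,6,7,8,9} 10
  6 to go: {0,4,5,7,8,9} 2  {2,4,5,7,8,9} 2  {3,4,5,7,8,9} 12  {3,5,6,7,8,9} 60  {4,5,6,7,8,9} 12
  7 to go: {0,2,4,5,7,8,9} 4  {0,3,4,5,7,8,9} 14  {0,4,5,6,7,8,9} 14  {1,2,4,5,7,8,9} 2  {2,3,4,5,7,8,9} 14  {2,4,5,6,7,8,9} 14  {3,4,5,6,7,8,9} 84
  8 to go: {0,1,2,4,5,7,8,9} 6  {0,2,3,4,5,7,8,9} 32  {0,2,4,5,6,7,8,9} 32  {0,3,4,5,6,7,8,9} 112  {1,2,3,4,5,7,8,9} 16  {1,2,4,5,6,7,8,9} 16  {2,3,4,5,6,7,8,9} 112
  if 0:k drops first: 144 orders
  if 1:j drops first: 288 orders
  if 3:h drops first: 54 orders
  if 6:l drops first: 54 orders
heap linearizations: 540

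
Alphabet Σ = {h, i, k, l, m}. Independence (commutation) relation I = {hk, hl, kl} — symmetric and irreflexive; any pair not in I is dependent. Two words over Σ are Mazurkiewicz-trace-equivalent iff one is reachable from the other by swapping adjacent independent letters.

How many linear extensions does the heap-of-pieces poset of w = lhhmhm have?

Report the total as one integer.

#0=l has no predecessor
#1=h has no predecessor
#2=h depends on [1:h]
#3=m depends on [0:l, 2:h]
#4=h depends on [3:m]
#5=m depends on [4:h]
sources: [0:l, 1:h]
N(rest) = Σ N(rest − s) over sources s of rest; N(one piece) = 1:
  size 1 → [5]=1
  size 2 → [4,5]=1
  size 3 → [3,4,5]=1
  size 4 → [0,3,4,5]=1  [2,3,4,5]=1
  first=0(l) contributes 1
  first=1(h) contributes 2
|[w]| = 3

3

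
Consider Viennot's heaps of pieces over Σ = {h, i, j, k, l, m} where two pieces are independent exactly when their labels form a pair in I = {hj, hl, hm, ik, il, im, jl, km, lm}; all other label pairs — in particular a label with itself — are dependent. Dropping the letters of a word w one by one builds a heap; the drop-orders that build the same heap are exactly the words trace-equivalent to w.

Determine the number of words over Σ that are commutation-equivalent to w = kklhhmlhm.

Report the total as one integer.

360

piece 0:k — minimal
piece 1:k rests on {0:k}
piece 2:l rests on {1:k}
piece 3:h rests on {1:k}
piece 4:h rests on {3:h}
piece 5:m — minimal
piece 6:l rests on {2:l}
piece 7:h rests on {4:h}
piece 8:m rests on {5:m}
minimal pieces: {0:k, 5:m}
ways to finish when only these pieces remain (= sum over removing one remaining piece with nothing left below it):
  1 left: {6}→1  {7}→1  {8}→1
  2 left: {2,6}→1  {4,7}→1  {5,8}→1  {6,7}→2  {6,8}→2  {7,8}→2
  3 left: {2,6,7}→3  {2,6,8}→3  {3,4,7}→1  {4,6,7}→3  {4,7,8}→3  {5,6,8}→3  {5,7,8}→3  {6,7,8}→6
  4 left: {2,4,6,7}→6  {2,5,6,8}→6  {2,6,7,8}→12  {3,4,6,7}→4  {3,4,7,8}→4  {4,5,7,8}→6  {4,6,7,8}→12  {5,6,7,8}→12
  5 left: {2,3,4,6,7}→10  {2,4,6,7,8}→30  {2,5,6,7,8}→30  {3,4,5,7,8}→10  {3,4,6,7,8}→20  {4,5,6,7,8}→30
  6 left: {1,2,3,4,6,7}→10  {2,3,4,6,7,8}→60  {2,4,5,6,7,8}→90  {3,4,5,6,7,8}→60
  7 left: {0,1,2,3,4,6,7}→10  {1,2,3,4,6,7,8}→70  {2,3,4,5,6,7,8}→210
  placing 0:k first → 280 extensions
  placing 5:m first → 80 extensions
total linear extensions = 360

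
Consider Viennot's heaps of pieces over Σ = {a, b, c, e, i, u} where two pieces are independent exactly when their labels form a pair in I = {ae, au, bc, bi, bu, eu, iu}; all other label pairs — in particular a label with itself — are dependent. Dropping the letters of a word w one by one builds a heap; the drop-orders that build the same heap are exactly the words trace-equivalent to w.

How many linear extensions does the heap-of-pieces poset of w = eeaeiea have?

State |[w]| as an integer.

drop 0:e onto floor
drop 1:e onto {0:e}
drop 2:a onto floor
drop 3:e onto {1:e}
drop 4:i onto {2:a, 3:e}
drop 5:e onto {4:i}
drop 6:a onto {4:i}
ground layer = {0:e, 2:a}
drop-orders for the pieces not yet dropped (sum over which currently-grounded one goes next):
  1 to go: {5} 1  {6} 1
  2 to go: {5,6} 2
  3 to go: {4,5,6} 2
  4 to go: {2,4,5,6} 2  {3,4,5,6} 2
  5 to go: {1,3,4,5,6} 2  {2,3,4,5,6} 4
  if 0:e drops first: 6 orders
  if 2:a drops first: 2 orders
heap linearizations: 8

8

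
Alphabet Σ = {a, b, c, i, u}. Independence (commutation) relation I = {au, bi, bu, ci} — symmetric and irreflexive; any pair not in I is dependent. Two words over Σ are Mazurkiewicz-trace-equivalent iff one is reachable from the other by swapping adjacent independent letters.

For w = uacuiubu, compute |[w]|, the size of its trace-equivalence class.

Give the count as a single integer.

piece 0:u — minimal
piece 1:a — minimal
piece 2:c rests on {0:u, 1:a}
piece 3:u rests on {2:c}
piece 4:i rests on {3:u}
piece 5:u rests on {4:i}
piece 6:b rests on {2:c}
piece 7:u rests on {5:u}
minimal pieces: {0:u, 1:a}
ways to finish when only these pieces remain (= sum over removing one remaining piece with nothing left below it):
  1 left: {6}→1  {7}→1
  2 left: {5,7}→1  {6,7}→2
  3 left: {4,5,7}→1  {5,6,7}→3
  4 left: {3,4,5,7}→1  {4,5,6,7}→4
  5 left: {3,4,5,6,7}→5
  6 left: {2,3,4,5,6,7}→5
  placing 0:u first → 5 extensions
  placing 1:a first → 5 extensions
total linear extensions = 10

10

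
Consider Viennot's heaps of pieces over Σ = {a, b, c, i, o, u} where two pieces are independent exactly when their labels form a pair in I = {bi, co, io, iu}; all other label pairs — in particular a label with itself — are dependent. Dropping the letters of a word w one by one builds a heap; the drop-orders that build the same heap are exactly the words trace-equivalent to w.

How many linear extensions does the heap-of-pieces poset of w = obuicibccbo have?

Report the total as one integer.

8

drop 0:o onto floor
drop 1:b onto {0:o}
drop 2:u onto {1:b}
drop 3:i onto floor
drop 4:c onto {2:u, 3:i}
drop 5:i onto {4:c}
drop 6:b onto {4:c}
drop 7:c onto {5:i, 6:b}
drop 8:c onto {7:c}
drop 9:b onto {8:c}
drop 10:o onto {9:b}
ground layer = {0:o, 3:i}
drop-orders for the pieces not yet dropped (sum over which currently-grounded one goes next):
  1 to go: {10} 1
  2 to go: {9,10} 1
  3 to go: {8,9,10} 1
  4 to go: {7,8,9,10} 1
  5 to go: {5,7,8,9,10} 1  {6,7,8,9,10} 1
  6 to go: {5,6,7,8,9,10} 2
  7 to go: {4,5,6,7,8,9,10} 2
  8 to go: {2,4,5,6,7,8,9,10} 2  {3,4,5,6,7,8,9,10} 2
  9 to go: {1,2,4,5,6,7,8,9,10} 2  {2,3,4,5,6,7,8,9,10} 4
  if 0:o drops first: 6 orders
  if 3:i drops first: 2 orders
heap linearizations: 8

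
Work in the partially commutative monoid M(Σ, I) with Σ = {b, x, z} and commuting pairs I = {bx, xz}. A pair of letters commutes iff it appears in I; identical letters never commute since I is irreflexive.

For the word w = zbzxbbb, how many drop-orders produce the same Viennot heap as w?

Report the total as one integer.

7

drop 0:z onto floor
drop 1:b onto {0:z}
drop 2:z onto {1:b}
drop 3:x onto floor
drop 4:b onto {2:z}
drop 5:b onto {4:b}
drop 6:b onto {5:b}
ground layer = {0:z, 3:x}
drop-orders for the pieces not yet dropped (sum over which currently-grounded one goes next):
  1 to go: {3} 1  {6} 1
  2 to go: {3,6} 2  {5,6} 1
  3 to go: {3,5,6} 3  {4,5,6} 1
  4 to go: {2,4,5,6} 1  {3,4,5,6} 4
  5 to go: {1,2,4,5,6} 1  {2,3,4,5,6} 5
  if 0:z drops first: 6 orders
  if 3:x drops first: 1 orders
heap linearizations: 7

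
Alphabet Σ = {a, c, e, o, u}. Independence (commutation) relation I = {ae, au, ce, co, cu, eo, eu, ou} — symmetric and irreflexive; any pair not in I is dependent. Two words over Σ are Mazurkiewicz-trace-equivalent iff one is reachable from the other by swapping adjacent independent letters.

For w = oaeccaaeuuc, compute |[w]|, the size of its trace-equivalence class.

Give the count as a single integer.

1980

#0=o has no predecessor
#1=a depends on [0:o]
#2=e has no predecessor
#3=c depends on [1:a]
#4=c depends on [3:c]
#5=a depends on [4:c]
#6=a depends on [5:a]
#7=e depends on [2:e]
#8=u has no predecessor
#9=u depends on [8:u]
#10=c depends on [6:a]
sources: [0:o, 2:e, 8:u]
N(rest) = Σ N(rest − s) over sources s of rest; N(one piece) = 1:
  size 1 → [7]=1  [9]=1  [10]=1
  size 2 → [2,7]=1  [6,10]=1  [7,9]=2  [7,10]=2  [8,9]=1  [9,10]=2
  size 3 → [2,7,9]=3  [2,7,10]=3  [5,6,10]=1  [6,7,10]=3  [6,9,10]=3  [7,8,9]=3  [7,9,10]=6  [8,9,10]=3
  size 4 → [2,6,7,10]=6  [2,7,8,9]=6  [2,7,9,10]=12  [4,5,6,10]=1  [5,6,7,10]=4  [5,6,9,10]=4  [6,7,9,10]=12  [6,8,9,10]=6  [7,8,9,10]=12
  size 5 → [2,5,6,7,10]=10  [2,6,7,9,10]=30  [2,7,8,9,10]=30  [3,4,5,6,10]=1  [4,5,6,7,10]=5  [4,5,6,9,10]=5  [5,6,7,9,10]=20  [5,6,8,9,10]=10  [6,7,8,9,10]=30
  size 6 → [1,3,4,5,6,10]=1  [2,4,5,6,7,10]=15  [2,5,6,7,9,10]=60  [2,6,7,8,9,10]=90  [3,4,5,6,7,10]=6  [3,4,5,6,9,10]=6  [4,5,6,7,9,10]=30  [4,5,6,8,9,10]=15  [5,6,7,8,9,10]=60
  size 7 → [0,1,3,4,5,6,10]=1  [1,3,4,5,6,7,10]=7  [1,3,4,5,6,9,10]=7  [2,3,4,5,6,7,10]=21  [2,4,5,6,7,9,10]=105  [2,5,6,7,8,9,10]=210  [3,4,5,6,7,9,10]=42  [3,4,5,6,8,9,10]=21  [4,5,6,7,8,9,10]=105
  size 8 → [0,1,3,4,5,6,7,10]=8  [0,1,3,4,5,6,9,10]=8  [1,2,3,4,5,6,7,10]=28  [1,3,4,5,6,7,9,10]=56  [1,3,4,5,6,8,9,10]=28  [2,3,4,5,6,7,9,10]=168  [2,4,5,6,7,8,9,10]=420  [3,4,5,6,7,8,9,10]=168
  size 9 → [0,1,2,3,4,5,6,7,10]=36  [0,1,3,4,5,6,7,9,10]=72  [0,1,3,4,5,6,8,9,10]=36  [1,2,3,4,5,6,7,9,10]=252  [1,3,4,5,6,7,8,9,10]=252  [2,3,4,5,6,7,8,9,10]=756
  first=0(o) contributes 1260
  first=2(e) contributes 360
  first=8(u) contributes 360
|[w]| = 1980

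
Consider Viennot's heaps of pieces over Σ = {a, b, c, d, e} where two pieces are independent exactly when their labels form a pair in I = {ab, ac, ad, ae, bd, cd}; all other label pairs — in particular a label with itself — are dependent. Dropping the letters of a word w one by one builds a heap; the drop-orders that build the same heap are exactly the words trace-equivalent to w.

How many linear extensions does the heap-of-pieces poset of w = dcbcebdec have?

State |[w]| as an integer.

8

0(d) covers ∅
1(c) covers ∅
2(b) covers 1:c
3(c) covers 2:b
4(e) covers 0:d, 3:c
5(b) covers 4:e
6(d) covers 4:e
7(e) covers 5:b, 6:d
8(c) covers 7:e
floor of heap: 0:d, 1:c
completions by unplaced set U, small U first (add the entries for U minus each lowest piece of U):
  |U|=1: {8}:1
  |U|=2: {7,8}:1
  |U|=3: {5,7,8}:1  {6,7,8}:1
  |U|=4: {5,6,7,8}:2
  |U|=5: {4,5,6,7,8}:2
  |U|=6: {0,4,5,6,7,8}:2  {3,4,5,6,7,8}:2
  |U|=7: {0,3,4,5,6,7,8}:4  {2,3,4,5,6,7,8}:2
  start at 0(d): 2
  start at 1(c): 6
sum over floor = 8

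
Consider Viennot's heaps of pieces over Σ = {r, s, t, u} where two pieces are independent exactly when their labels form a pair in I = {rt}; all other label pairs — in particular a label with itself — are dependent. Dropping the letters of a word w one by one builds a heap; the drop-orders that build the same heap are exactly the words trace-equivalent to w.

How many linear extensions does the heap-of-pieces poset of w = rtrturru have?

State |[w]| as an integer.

drop 0:r onto floor
drop 1:t onto floor
drop 2:r onto {0:r}
drop 3:t onto {1:t}
drop 4:u onto {2:r, 3:t}
drop 5:r onto {4:u}
drop 6:r onto {5:r}
drop 7:u onto {6:r}
ground layer = {0:r, 1:t}
drop-orders for the pieces not yet dropped (sum over which currently-grounded one goes next):
  1 to go: {7} 1
  2 to go: {6,7} 1
  3 to go: {5,6,7} 1
  4 to go: {4,5,6,7} 1
  5 to go: {2,4,5,6,7} 1  {3,4,5,6,7} 1
  6 to go: {0,2,4,5,6,7} 1  {1,3,4,5,6,7} 1  {2,3,4,5,6,7} 2
  if 0:r drops first: 3 orders
  if 1:t drops first: 3 orders
heap linearizations: 6

6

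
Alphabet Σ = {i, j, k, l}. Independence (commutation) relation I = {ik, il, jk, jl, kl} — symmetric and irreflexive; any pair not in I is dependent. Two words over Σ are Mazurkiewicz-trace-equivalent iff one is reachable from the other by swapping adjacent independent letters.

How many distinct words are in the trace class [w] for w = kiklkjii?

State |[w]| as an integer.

280

0(k) covers ∅
1(i) covers ∅
2(k) covers 0:k
3(l) covers ∅
4(k) covers 2:k
5(j) covers 1:i
6(i) covers 5:j
7(i) covers 6:i
floor of heap: 0:k, 1:i, 3:l
completions by unplaced set U, small U first (add the entries for U minus each lowest piece of U):
  |U|=1: {3}:1  {4}:1  {7}:1
  |U|=2: {2,4}:1  {3,4}:2  {3,7}:2  {4,7}:2  {6,7}:1
  |U|=3: {0,2,4}:1  {2,3,4}:3  {2,4,7}:3  {3,4,7}:6  {3,6,7}:3  {4,6,7}:3  {5,6,7}:1
  |U|=4: {0,2,3,4}:4  {0,2,4,7}:4  {1,5,6,7}:1  {2,3,4,7}:12  {2,4,6,7}:6  {3,4,6,7}:12  {3,5,6,7}:4  {4,5,6,7}:4
  |U|=5: {0,2,3,4,7}:20  {0,2,4,6,7}:10  {1,3,5,6,7}:5  {1,4,5,6,7}:5  {2,3,4,6,7}:30  {2,4,5,6,7}:10  {3,4,5,6,7}:20
  |U|=6: {0,2,3,4,6,7}:60  {0,2,4,5,6,7}:20  {1,2,4,5,6,7}:15  {1,3,4,5,6,7}:30  {2,3,4,5,6,7}:60
  start at 0(k): 105
  start at 1(i): 140
  start at 3(l): 35
sum over floor = 280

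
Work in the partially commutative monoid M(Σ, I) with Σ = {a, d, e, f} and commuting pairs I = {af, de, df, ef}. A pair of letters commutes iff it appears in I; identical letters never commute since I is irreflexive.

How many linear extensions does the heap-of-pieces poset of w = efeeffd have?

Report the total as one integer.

0(e) covers ∅
1(f) covers ∅
2(e) covers 0:e
3(e) covers 2:e
4(f) covers 1:f
5(f) covers 4:f
6(d) covers ∅
floor of heap: 0:e, 1:f, 6:d
completions by unplaced set U, small U first (add the entries for U minus each lowest piece of U):
  |U|=1: {3}:1  {5}:1  {6}:1
  |U|=2: {2,3}:1  {3,5}:2  {3,6}:2  {4,5}:1  {5,6}:2
  |U|=3: {0,2,3}:1  {1,4,5}:1  {2,3,5}:3  {2,3,6}:3  {3,4,5}:3  {3,5,6}:6  {4,5,6}:3
  |U|=4: {0,2,3,5}:4  {0,2,3,6}:4  {1,3,4,5}:4  {1,4,5,6}:4  {2,3,4,5}:6  {2,3,5,6}:12  {3,4,5,6}:12
  |U|=5: {0,2,3,4,5}:10  {0,2,3,5,6}:20  {1,2,3,4,5}:10  {1,3,4,5,6}:20  {2,3,4,5,6}:30
  start at 0(e): 60
  start at 1(f): 60
  start at 6(d): 20
sum over floor = 140

140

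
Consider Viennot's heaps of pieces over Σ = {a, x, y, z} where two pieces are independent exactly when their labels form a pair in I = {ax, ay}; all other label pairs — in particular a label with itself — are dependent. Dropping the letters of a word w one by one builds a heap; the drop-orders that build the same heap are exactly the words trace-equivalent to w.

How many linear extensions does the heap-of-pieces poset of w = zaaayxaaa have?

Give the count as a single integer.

#0=z has no predecessor
#1=a depends on [0:z]
#2=a depends on [1:a]
#3=a depends on [2:a]
#4=y depends on [0:z]
#5=x depends on [4:y]
#6=a depends on [3:a]
#7=a depends on [6:a]
#8=a depends on [7:a]
sources: [0:z]
N(rest) = Σ N(rest − s) over sources s of rest; N(one piece) = 1:
  size 1 → [5]=1  [8]=1
  size 2 → [4,5]=1  [5,8]=2  [7,8]=1
  size 3 → [4,5,8]=3  [5,7,8]=3  [6,7,8]=1
  size 4 → [3,6,7,8]=1  [4,5,7,8]=6  [5,6,7,8]=4
  size 5 → [2,3,6,7,8]=1  [3,5,6,7,8]=5  [4,5,6,7,8]=10
  size 6 → [1,2,3,6,7,8]=1  [2,3,5,6,7,8]=6  [3,4,5,6,7,8]=15
  size 7 → [1,2,3,5,6,7,8]=7  [2,3,4,5,6,7,8]=21
  first=0(z) contributes 28

28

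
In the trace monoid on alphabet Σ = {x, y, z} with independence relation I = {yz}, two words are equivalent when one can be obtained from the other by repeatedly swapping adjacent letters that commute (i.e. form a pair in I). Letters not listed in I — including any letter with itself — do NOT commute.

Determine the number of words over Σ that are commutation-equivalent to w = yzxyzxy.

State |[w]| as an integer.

4

0(y) covers ∅
1(z) covers ∅
2(x) covers 0:y, 1:z
3(y) covers 2:x
4(z) covers 2:x
5(x) covers 3:y, 4:z
6(y) covers 5:x
floor of heap: 0:y, 1:z
completions by unplaced set U, small U first (add the entries for U minus each lowest piece of U):
  |U|=1: {6}:1
  |U|=2: {5,6}:1
  |U|=3: {3,5,6}:1  {4,5,6}:1
  |U|=4: {3,4,5,6}:2
  |U|=5: {2,3,4,5,6}:2
  start at 0(y): 2
  start at 1(z): 2
sum over floor = 4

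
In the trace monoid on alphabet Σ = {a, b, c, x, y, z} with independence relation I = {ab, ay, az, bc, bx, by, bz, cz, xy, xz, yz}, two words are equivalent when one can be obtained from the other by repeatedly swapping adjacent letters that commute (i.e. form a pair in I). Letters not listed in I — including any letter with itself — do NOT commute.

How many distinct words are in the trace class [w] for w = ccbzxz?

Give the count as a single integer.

0(c) covers ∅
1(c) covers 0:c
2(b) covers ∅
3(z) covers ∅
4(x) covers 1:c
5(z) covers 3:z
floor of heap: 0:c, 2:b, 3:z
completions by unplaced set U, small U first (add the entries for U minus each lowest piece of U):
  |U|=1: {2}:1  {4}:1  {5}:1
  |U|=2: {1,4}:1  {2,4}:2  {2,5}:2  {3,5}:1  {4,5}:2
  |U|=3: {0,1,4}:1  {1,2,4}:3  {1,4,5}:3  {2,3,5}:3  {2,4,5}:6  {3,4,5}:3
  |U|=4: {0,1,2,4}:4  {0,1,4,5}:4  {1,2,4,5}:12  {1,3,4,5}:6  {2,3,4,5}:12
  start at 0(c): 30
  start at 2(b): 10
  start at 3(z): 20
sum over floor = 60

60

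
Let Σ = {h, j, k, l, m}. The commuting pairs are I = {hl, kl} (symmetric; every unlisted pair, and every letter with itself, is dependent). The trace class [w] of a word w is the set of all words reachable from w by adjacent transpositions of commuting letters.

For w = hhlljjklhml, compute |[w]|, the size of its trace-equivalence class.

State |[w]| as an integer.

#0=h has no predecessor
#1=h depends on [0:h]
#2=l has no predecessor
#3=l depends on [2:l]
#4=j depends on [1:h, 3:l]
#5=j depends on [4:j]
#6=k depends on [5:j]
#7=l depends on [5:j]
#8=h depends on [6:k]
#9=m depends on [7:l, 8:h]
#10=l depends on [9:m]
sources: [0:h, 2:l]
N(rest) = Σ N(rest − s) over sources s of rest; N(one piece) = 1:
  size 1 → [10]=1
  size 2 → [9,10]=1
  size 3 → [7,9,10]=1  [8,9,10]=1
  size 4 → [6,8,9,10]=1  [7,8,9,10]=2
  size 5 → [6,7,8,9,10]=3
  size 6 → [5,6,7,8,9,10]=3
  size 7 → [4,5,6,7,8,9,10]=3
  size 8 → [1,4,5,6,7,8,9,10]=3  [3,4,5,6,7,8,9,10]=3
  size 9 → [0,1,4,5,6,7,8,9,10]=3  [1,3,4,5,6,7,8,9,10]=6  [2,3,4,5,6,7,8,9,10]=3
  first=0(h) contributes 9
  first=2(l) contributes 9
|[w]| = 18

18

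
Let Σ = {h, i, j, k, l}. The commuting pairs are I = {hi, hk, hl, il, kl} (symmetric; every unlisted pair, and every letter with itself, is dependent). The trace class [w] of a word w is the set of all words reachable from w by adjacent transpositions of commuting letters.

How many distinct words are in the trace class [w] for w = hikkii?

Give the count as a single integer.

6

#0=h has no predecessor
#1=i has no predecessor
#2=k depends on [1:i]
#3=k depends on [2:k]
#4=i depends on [3:k]
#5=i depends on [4:i]
sources: [0:h, 1:i]
N(rest) = Σ N(rest − s) over sources s of rest; N(one piece) = 1:
  size 1 → [0]=1  [5]=1
  size 2 → [0,5]=2  [4,5]=1
  size 3 → [0,4,5]=3  [3,4,5]=1
  size 4 → [0,3,4,5]=4  [2,3,4,5]=1
  first=0(h) contributes 1
  first=1(i) contributes 5
|[w]| = 6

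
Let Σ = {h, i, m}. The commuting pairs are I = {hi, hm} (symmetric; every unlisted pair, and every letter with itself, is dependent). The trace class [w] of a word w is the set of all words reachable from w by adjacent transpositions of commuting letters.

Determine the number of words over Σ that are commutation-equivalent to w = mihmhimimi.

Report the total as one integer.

45

#0=m has no predecessor
#1=i depends on [0:m]
#2=h has no predecessor
#3=m depends on [1:i]
#4=h depends on [2:h]
#5=i depends on [3:m]
#6=m depends on [5:i]
#7=i depends on [6:m]
#8=m depends on [7:i]
#9=i depends on [8:m]
sources: [0:m, 2:h]
N(rest) = Σ N(rest − s) over sources s of rest; N(one piece) = 1:
  size 1 → [4]=1  [9]=1
  size 2 → [2,4]=1  [4,9]=2  [8,9]=1
  size 3 → [2,4,9]=3  [4,8,9]=3  [7,8,9]=1
  size 4 → [2,4,8,9]=6  [4,7,8,9]=4  [6,7,8,9]=1
  size 5 → [2,4,7,8,9]=10  [4,6,7,8,9]=5  [5,6,7,8,9]=1
  size 6 → [2,4,6,7,8,9]=15  [3,5,6,7,8,9]=1  [4,5,6,7,8,9]=6
  size 7 → [1,3,5,6,7,8,9]=1  [2,4,5,6,7,8,9]=21  [3,4,5,6,7,8,9]=7
  size 8 → [0,1,3,5,6,7,8,9]=1  [1,3,4,5,6,7,8,9]=8  [2,3,4,5,6,7,8,9]=28
  first=0(m) contributes 36
  first=2(h) contributes 9
|[w]| = 45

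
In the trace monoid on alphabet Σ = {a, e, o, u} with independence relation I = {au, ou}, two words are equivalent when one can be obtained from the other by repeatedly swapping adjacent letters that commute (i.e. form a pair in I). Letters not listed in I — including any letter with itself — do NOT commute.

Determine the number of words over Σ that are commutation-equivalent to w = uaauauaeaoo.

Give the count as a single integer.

piece 0:u — minimal
piece 1:a — minimal
piece 2:a rests on {1:a}
piece 3:u rests on {0:u}
piece 4:a rests on {2:a}
piece 5:u rests on {3:u}
piece 6:a rests on {4:a}
piece 7:e rests on {5:u, 6:a}
piece 8:a rests on {7:e}
piece 9:o rests on {8:a}
piece 10:o rests on {9:o}
minimal pieces: {0:u, 1:a}
ways to finish when only these pieces remain (= sum over removing one remaining piece with nothing left below it):
  1 left: {10}→1
  2 left: {9,10}→1
  3 left: {8,9,10}→1
  4 left: {7,8,9,10}→1
  5 left: {5,7,8,9,10}→1  {6,7,8,9,10}→1
  6 left: {3,5,7,8,9,10}→1  {4,6,7,8,9,10}→1  {5,6,7,8,9,10}→2
  7 left: {0,3,5,7,8,9,10}→1  {2,4,6,7,8,9,10}→1  {3,5,6,7,8,9,10}→3  {4,5,6,7,8,9,10}→3
  8 left: {0,3,5,6,7,8,9,10}→4  {1,2,4,6,7,8,9,10}→1  {2,4,5,6,7,8,9,10}→4  {3,4,5,6,7,8,9,10}→6
  9 left: {0,3,4,5,6,7,8,9,10}→10  {1,2,4,5,6,7,8,9,10}→5  {2,3,4,5,6,7,8,9,10}→10
  placing 0:u first → 15 extensions
  placing 1:a first → 20 extensions
total linear extensions = 35

35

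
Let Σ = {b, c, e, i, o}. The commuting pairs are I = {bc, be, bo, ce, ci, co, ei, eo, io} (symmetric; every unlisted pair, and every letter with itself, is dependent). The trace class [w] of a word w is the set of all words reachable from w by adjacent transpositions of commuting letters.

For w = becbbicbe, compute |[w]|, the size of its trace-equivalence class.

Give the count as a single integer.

756

0(b) covers ∅
1(e) covers ∅
2(c) covers ∅
3(b) covers 0:b
4(b) covers 3:b
5(i) covers 4:b
6(c) covers 2:c
7(b) covers 5:i
8(e) covers 1:e
floor of heap: 0:b, 1:e, 2:c
completions by unplaced set U, small U first (add the entries for U minus each lowest piece of U):
  |U|=1: {6}:1  {7}:1  {8}:1
  |U|=2: {1,8}:1  {2,6}:1  {5,7}:1  {6,7}:2  {6,8}:2  {7,8}:2
  |U|=3: {1,6,8}:3  {1,7,8}:3  {2,6,7}:3  {2,6,8}:3  {4,5,7}:1  {5,6,7}:3  {5,7,8}:3  {6,7,8}:6
  |U|=4: {1,2,6,8}:6  {1,5,7,8}:6  {1,6,7,8}:12  {2,5,6,7}:6  {2,6,7,8}:12  {3,4,5,7}:1  {4,5,6,7}:4  {4,5,7,8}:4  {5,6,7,8}:12
  |U|=5: {0,3,4,5,7}:1  {1,2,6,7,8}:30  {1,4,5,7,8}:10  {1,5,6,7,8}:30  {2,4,5,6,7}:10  {2,5,6,7,8}:30  {3,4,5,6,7}:5  {3,4,5,7,8}:5  {4,5,6,7,8}:20
  |U|=6: {0,3,4,5,6,7}:6  {0,3,4,5,7,8}:6  {1,2,5,6,7,8}:90  {1,3,4,5,7,8}:15  {1,4,5,6,7,8}:60  {2,3,4,5,6,7}:15  {2,4,5,6,7,8}:60  {3,4,5,6,7,8}:30
  |U|=7: {0,1,3,4,5,7,8}:21  {0,2,3,4,5,6,7}:21  {0,3,4,5,6,7,8}:42  {1,2,4,5,6,7,8}:210  {1,3,4,5,6,7,8}:105  {2,3,4,5,6,7,8}:105
  start at 0(b): 420
  start at 1(e): 168
  start at 2(c): 168
sum over floor = 756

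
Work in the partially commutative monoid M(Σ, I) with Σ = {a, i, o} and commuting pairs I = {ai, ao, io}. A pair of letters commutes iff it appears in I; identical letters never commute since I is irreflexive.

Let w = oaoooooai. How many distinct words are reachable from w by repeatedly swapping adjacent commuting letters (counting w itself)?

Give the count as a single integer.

252

#0=o has no predecessor
#1=a has no predecessor
#2=o depends on [0:o]
#3=o depends on [2:o]
#4=o depends on [3:o]
#5=o depends on [4:o]
#6=o depends on [5:o]
#7=a depends on [1:a]
#8=i has no predecessor
sources: [0:o, 1:a, 8:i]
N(rest) = Σ N(rest − s) over sources s of rest; N(one piece) = 1:
  size 1 → [6]=1  [7]=1  [8]=1
  size 2 → [1,7]=1  [5,6]=1  [6,7]=2  [6,8]=2  [7,8]=2
  size 3 → [1,6,7]=3  [1,7,8]=3  [4,5,6]=1  [5,6,7]=3  [5,6,8]=3  [6,7,8]=6
  size 4 → [1,5,6,7]=6  [1,6,7,8]=12  [3,4,5,6]=1  [4,5,6,7]=4  [4,5,6,8]=4  [5,6,7,8]=12
  size 5 → [1,4,5,6,7]=10  [1,5,6,7,8]=30  [2,3,4,5,6]=1  [3,4,5,6,7]=5  [3,4,5,6,8]=5  [4,5,6,7,8]=20
  size 6 → [0,2,3,4,5,6]=1  [1,3,4,5,6,7]=15  [1,4,5,6,7,8]=60  [2,3,4,5,6,7]=6  [2,3,4,5,6,8]=6  [3,4,5,6,7,8]=30
  size 7 → [0,2,3,4,5,6,7]=7  [0,2,3,4,5,6,8]=7  [1,2,3,4,5,6,7]=21  [1,3,4,5,6,7,8]=105  [2,3,4,5,6,7,8]=42
  first=0(o) contributes 168
  first=1(a) contributes 56
  first=8(i) contributes 28
|[w]| = 252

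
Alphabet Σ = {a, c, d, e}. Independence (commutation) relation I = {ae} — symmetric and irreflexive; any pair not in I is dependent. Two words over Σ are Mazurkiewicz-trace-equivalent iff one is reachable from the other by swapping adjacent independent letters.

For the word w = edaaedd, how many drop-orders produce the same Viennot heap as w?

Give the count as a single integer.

3

#0=e has no predecessor
#1=d depends on [0:e]
#2=a depends on [1:d]
#3=a depends on [2:a]
#4=e depends on [1:d]
#5=d depends on [3:a, 4:e]
#6=d depends on [5:d]
sources: [0:e]
N(rest) = Σ N(rest − s) over sources s of rest; N(one piece) = 1:
  size 1 → [6]=1
  size 2 → [5,6]=1
  size 3 → [3,5,6]=1  [4,5,6]=1
  size 4 → [2,3,5,6]=1  [3,4,5,6]=2
  size 5 → [2,3,4,5,6]=3
  first=0(e) contributes 3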